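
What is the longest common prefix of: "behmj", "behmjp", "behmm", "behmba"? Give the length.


Words: behmj, behmjp, behmm, behmba
  Position 0: all 'b' => match
  Position 1: all 'e' => match
  Position 2: all 'h' => match
  Position 3: all 'm' => match
  Position 4: ('j', 'j', 'm', 'b') => mismatch, stop
LCP = "behm" (length 4)

4


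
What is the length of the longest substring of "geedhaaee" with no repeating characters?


Input: "geedhaaee"
Sliding window (track last position of each char):
  Position 0 ('g'): window [0,0] length 1 -- new best
  Position 1 ('e'): window [0,1] length 2 -- new best
  Position 2 ('e'): repeat (last at 1), move window start to 2
  Position 2 ('e'): window [2,2] length 1
  Position 3 ('d'): window [2,3] length 2
  Position 4 ('h'): window [2,4] length 3 -- new best
  Position 5 ('a'): window [2,5] length 4 -- new best
  Position 6 ('a'): repeat (last at 5), move window start to 6
  Position 6 ('a'): window [6,6] length 1
  Position 7 ('e'): window [6,7] length 2
  Position 8 ('e'): repeat (last at 7), move window start to 8
  Position 8 ('e'): window [8,8] length 1
Longest substring with no repeats: "edha" with length 4

4


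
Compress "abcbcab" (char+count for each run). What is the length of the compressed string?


Input: abcbcab
Runs:
  'a' x 1 => "a1"
  'b' x 1 => "b1"
  'c' x 1 => "c1"
  'b' x 1 => "b1"
  'c' x 1 => "c1"
  'a' x 1 => "a1"
  'b' x 1 => "b1"
Compressed: "a1b1c1b1c1a1b1"
Compressed length: 14

14


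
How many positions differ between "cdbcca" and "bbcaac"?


Comparing "cdbcca" and "bbcaac" position by position:
  Position 0: 'c' vs 'b' => DIFFER
  Position 1: 'd' vs 'b' => DIFFER
  Position 2: 'b' vs 'c' => DIFFER
  Position 3: 'c' vs 'a' => DIFFER
  Position 4: 'c' vs 'a' => DIFFER
  Position 5: 'a' vs 'c' => DIFFER
Positions that differ: 6

6


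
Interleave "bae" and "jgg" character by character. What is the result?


Interleaving "bae" and "jgg":
  Position 0: 'b' from first, 'j' from second => "bj"
  Position 1: 'a' from first, 'g' from second => "ag"
  Position 2: 'e' from first, 'g' from second => "eg"
Result: bjageg

bjageg


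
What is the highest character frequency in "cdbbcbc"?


Input: cdbbcbc
Character counts:
  'b': 3
  'c': 3
  'd': 1
Maximum frequency: 3

3


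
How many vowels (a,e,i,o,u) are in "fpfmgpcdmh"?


Input: fpfmgpcdmh
Checking each character:
  'f' at position 0: consonant
  'p' at position 1: consonant
  'f' at position 2: consonant
  'm' at position 3: consonant
  'g' at position 4: consonant
  'p' at position 5: consonant
  'c' at position 6: consonant
  'd' at position 7: consonant
  'm' at position 8: consonant
  'h' at position 9: consonant
Total vowels: 0

0


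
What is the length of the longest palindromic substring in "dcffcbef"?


Input: "dcffcbef"
Checking substrings for palindromes:
  [1:5] "cffc" (len 4) => palindrome
  [2:4] "ff" (len 2) => palindrome
Longest palindromic substring: "cffc" with length 4

4


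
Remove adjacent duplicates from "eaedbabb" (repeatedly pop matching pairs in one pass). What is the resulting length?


Input: eaedbabb
Stack-based adjacent duplicate removal:
  Read 'e': push. Stack: e
  Read 'a': push. Stack: ea
  Read 'e': push. Stack: eae
  Read 'd': push. Stack: eaed
  Read 'b': push. Stack: eaedb
  Read 'a': push. Stack: eaedba
  Read 'b': push. Stack: eaedbab
  Read 'b': matches stack top 'b' => pop. Stack: eaedba
Final stack: "eaedba" (length 6)

6


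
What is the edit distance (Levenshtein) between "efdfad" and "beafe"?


Computing edit distance: "efdfad" -> "beafe"
DP table:
           b    e    a    f    e
      0    1    2    3    4    5
  e   1    1    1    2    3    4
  f   2    2    2    2    2    3
  d   3    3    3    3    3    3
  f   4    4    4    4    3    4
  a   5    5    5    4    4    4
  d   6    6    6    5    5    5
Edit distance = dp[6][5] = 5

5


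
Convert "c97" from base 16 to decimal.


Input: "c97" in base 16
Positional expansion:
  Digit 'c' (value 12) x 16^2 = 3072
  Digit '9' (value 9) x 16^1 = 144
  Digit '7' (value 7) x 16^0 = 7
Sum = 3223

3223


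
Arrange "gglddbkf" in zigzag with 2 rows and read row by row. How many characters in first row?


Zigzag "gglddbkf" into 2 rows:
Placing characters:
  'g' => row 0
  'g' => row 1
  'l' => row 0
  'd' => row 1
  'd' => row 0
  'b' => row 1
  'k' => row 0
  'f' => row 1
Rows:
  Row 0: "gldk"
  Row 1: "gdbf"
First row length: 4

4


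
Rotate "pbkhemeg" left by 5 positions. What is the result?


Input: "pbkhemeg", rotate left by 5
First 5 characters: "pbkhe"
Remaining characters: "meg"
Concatenate remaining + first: "meg" + "pbkhe" = "megpbkhe"

megpbkhe


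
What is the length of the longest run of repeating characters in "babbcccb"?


Input: "babbcccb"
Scanning for longest run:
  Position 1 ('a'): new char, reset run to 1
  Position 2 ('b'): new char, reset run to 1
  Position 3 ('b'): continues run of 'b', length=2
  Position 4 ('c'): new char, reset run to 1
  Position 5 ('c'): continues run of 'c', length=2
  Position 6 ('c'): continues run of 'c', length=3
  Position 7 ('b'): new char, reset run to 1
Longest run: 'c' with length 3

3


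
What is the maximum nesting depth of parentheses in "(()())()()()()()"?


Input: "(()())()()()()()"
Tracking depth:
  Position 0 '(': depth becomes 1
  Position 1 '(': depth becomes 2
  Position 2 ')': depth becomes 1
  Position 3 '(': depth becomes 2
  Position 4 ')': depth becomes 1
  Position 5 ')': depth becomes 0
  Position 6 '(': depth becomes 1
  Position 7 ')': depth becomes 0
  Position 8 '(': depth becomes 1
  Position 9 ')': depth becomes 0
  Position 10 '(': depth becomes 1
  Position 11 ')': depth becomes 0
  Position 12 '(': depth becomes 1
  Position 13 ')': depth becomes 0
  Position 14 '(': depth becomes 1
  Position 15 ')': depth becomes 0
Maximum depth reached: 2

2


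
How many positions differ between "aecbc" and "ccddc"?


Comparing "aecbc" and "ccddc" position by position:
  Position 0: 'a' vs 'c' => DIFFER
  Position 1: 'e' vs 'c' => DIFFER
  Position 2: 'c' vs 'd' => DIFFER
  Position 3: 'b' vs 'd' => DIFFER
  Position 4: 'c' vs 'c' => same
Positions that differ: 4

4


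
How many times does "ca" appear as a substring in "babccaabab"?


Searching for "ca" in "babccaabab"
Scanning each position:
  Position 0: "ba" => no
  Position 1: "ab" => no
  Position 2: "bc" => no
  Position 3: "cc" => no
  Position 4: "ca" => MATCH
  Position 5: "aa" => no
  Position 6: "ab" => no
  Position 7: "ba" => no
  Position 8: "ab" => no
Total occurrences: 1

1


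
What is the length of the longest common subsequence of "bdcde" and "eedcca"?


LCS of "bdcde" and "eedcca"
DP table:
           e    e    d    c    c    a
      0    0    0    0    0    0    0
  b   0    0    0    0    0    0    0
  d   0    0    0    1    1    1    1
  c   0    0    0    1    2    2    2
  d   0    0    0    1    2    2    2
  e   0    1    1    1    2    2    2
LCS length = dp[5][6] = 2

2


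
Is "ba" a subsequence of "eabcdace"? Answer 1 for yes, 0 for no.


Check if "ba" is a subsequence of "eabcdace"
Greedy scan:
  Position 0 ('e'): no match needed
  Position 1 ('a'): no match needed
  Position 2 ('b'): matches sub[0] = 'b'
  Position 3 ('c'): no match needed
  Position 4 ('d'): no match needed
  Position 5 ('a'): matches sub[1] = 'a'
  Position 6 ('c'): no match needed
  Position 7 ('e'): no match needed
All 2 characters matched => is a subsequence

1


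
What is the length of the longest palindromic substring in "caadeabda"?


Input: "caadeabda"
Checking substrings for palindromes:
  [1:3] "aa" (len 2) => palindrome
Longest palindromic substring: "aa" with length 2

2


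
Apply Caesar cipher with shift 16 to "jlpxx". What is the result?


Caesar cipher: shift "jlpxx" by 16
  'j' (pos 9) + 16 = pos 25 = 'z'
  'l' (pos 11) + 16 = pos 1 = 'b'
  'p' (pos 15) + 16 = pos 5 = 'f'
  'x' (pos 23) + 16 = pos 13 = 'n'
  'x' (pos 23) + 16 = pos 13 = 'n'
Result: zbfnn

zbfnn


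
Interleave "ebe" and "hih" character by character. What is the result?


Interleaving "ebe" and "hih":
  Position 0: 'e' from first, 'h' from second => "eh"
  Position 1: 'b' from first, 'i' from second => "bi"
  Position 2: 'e' from first, 'h' from second => "eh"
Result: ehbieh

ehbieh


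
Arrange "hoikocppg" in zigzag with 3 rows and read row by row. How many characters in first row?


Zigzag "hoikocppg" into 3 rows:
Placing characters:
  'h' => row 0
  'o' => row 1
  'i' => row 2
  'k' => row 1
  'o' => row 0
  'c' => row 1
  'p' => row 2
  'p' => row 1
  'g' => row 0
Rows:
  Row 0: "hog"
  Row 1: "okcp"
  Row 2: "ip"
First row length: 3

3


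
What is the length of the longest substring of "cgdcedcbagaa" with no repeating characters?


Input: "cgdcedcbagaa"
Sliding window (track last position of each char):
  Position 0 ('c'): window [0,0] length 1 -- new best
  Position 1 ('g'): window [0,1] length 2 -- new best
  Position 2 ('d'): window [0,2] length 3 -- new best
  Position 3 ('c'): repeat (last at 0), move window start to 1
  Position 3 ('c'): window [1,3] length 3
  Position 4 ('e'): window [1,4] length 4 -- new best
  Position 5 ('d'): repeat (last at 2), move window start to 3
  Position 5 ('d'): window [3,5] length 3
  Position 6 ('c'): repeat (last at 3), move window start to 4
  Position 6 ('c'): window [4,6] length 3
  Position 7 ('b'): window [4,7] length 4
  Position 8 ('a'): window [4,8] length 5 -- new best
  Position 9 ('g'): window [4,9] length 6 -- new best
  Position 10 ('a'): repeat (last at 8), move window start to 9
  Position 10 ('a'): window [9,10] length 2
  Position 11 ('a'): repeat (last at 10), move window start to 11
  Position 11 ('a'): window [11,11] length 1
Longest substring with no repeats: "edcbag" with length 6

6


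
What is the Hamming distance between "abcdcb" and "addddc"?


Comparing "abcdcb" and "addddc" position by position:
  Position 0: 'a' vs 'a' => same
  Position 1: 'b' vs 'd' => differ
  Position 2: 'c' vs 'd' => differ
  Position 3: 'd' vs 'd' => same
  Position 4: 'c' vs 'd' => differ
  Position 5: 'b' vs 'c' => differ
Total differences (Hamming distance): 4

4


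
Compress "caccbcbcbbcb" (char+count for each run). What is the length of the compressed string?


Input: caccbcbcbbcb
Runs:
  'c' x 1 => "c1"
  'a' x 1 => "a1"
  'c' x 2 => "c2"
  'b' x 1 => "b1"
  'c' x 1 => "c1"
  'b' x 1 => "b1"
  'c' x 1 => "c1"
  'b' x 2 => "b2"
  'c' x 1 => "c1"
  'b' x 1 => "b1"
Compressed: "c1a1c2b1c1b1c1b2c1b1"
Compressed length: 20

20


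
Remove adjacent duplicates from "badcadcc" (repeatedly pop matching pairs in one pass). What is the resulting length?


Input: badcadcc
Stack-based adjacent duplicate removal:
  Read 'b': push. Stack: b
  Read 'a': push. Stack: ba
  Read 'd': push. Stack: bad
  Read 'c': push. Stack: badc
  Read 'a': push. Stack: badca
  Read 'd': push. Stack: badcad
  Read 'c': push. Stack: badcadc
  Read 'c': matches stack top 'c' => pop. Stack: badcad
Final stack: "badcad" (length 6)

6


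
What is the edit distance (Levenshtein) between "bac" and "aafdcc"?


Computing edit distance: "bac" -> "aafdcc"
DP table:
           a    a    f    d    c    c
      0    1    2    3    4    5    6
  b   1    1    2    3    4    5    6
  a   2    1    1    2    3    4    5
  c   3    2    2    2    3    3    4
Edit distance = dp[3][6] = 4

4


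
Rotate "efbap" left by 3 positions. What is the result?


Input: "efbap", rotate left by 3
First 3 characters: "efb"
Remaining characters: "ap"
Concatenate remaining + first: "ap" + "efb" = "apefb"

apefb


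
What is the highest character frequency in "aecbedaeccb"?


Input: aecbedaeccb
Character counts:
  'a': 2
  'b': 2
  'c': 3
  'd': 1
  'e': 3
Maximum frequency: 3

3


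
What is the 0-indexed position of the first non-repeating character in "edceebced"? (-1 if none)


Input: edceebced
Character frequencies:
  'b': 1
  'c': 2
  'd': 2
  'e': 4
Scanning left to right for freq == 1:
  Position 0 ('e'): freq=4, skip
  Position 1 ('d'): freq=2, skip
  Position 2 ('c'): freq=2, skip
  Position 3 ('e'): freq=4, skip
  Position 4 ('e'): freq=4, skip
  Position 5 ('b'): unique! => answer = 5

5


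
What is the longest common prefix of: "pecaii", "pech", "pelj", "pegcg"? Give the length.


Words: pecaii, pech, pelj, pegcg
  Position 0: all 'p' => match
  Position 1: all 'e' => match
  Position 2: ('c', 'c', 'l', 'g') => mismatch, stop
LCP = "pe" (length 2)

2


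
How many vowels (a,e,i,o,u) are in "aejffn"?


Input: aejffn
Checking each character:
  'a' at position 0: vowel (running total: 1)
  'e' at position 1: vowel (running total: 2)
  'j' at position 2: consonant
  'f' at position 3: consonant
  'f' at position 4: consonant
  'n' at position 5: consonant
Total vowels: 2

2


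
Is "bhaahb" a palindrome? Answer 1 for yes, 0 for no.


Input: bhaahb
Reversed: bhaahb
  Compare pos 0 ('b') with pos 5 ('b'): match
  Compare pos 1 ('h') with pos 4 ('h'): match
  Compare pos 2 ('a') with pos 3 ('a'): match
Result: palindrome

1


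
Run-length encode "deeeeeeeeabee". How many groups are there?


Input: deeeeeeeeabee
Scanning for consecutive runs:
  Group 1: 'd' x 1 (positions 0-0)
  Group 2: 'e' x 8 (positions 1-8)
  Group 3: 'a' x 1 (positions 9-9)
  Group 4: 'b' x 1 (positions 10-10)
  Group 5: 'e' x 2 (positions 11-12)
Total groups: 5

5


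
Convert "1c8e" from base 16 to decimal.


Input: "1c8e" in base 16
Positional expansion:
  Digit '1' (value 1) x 16^3 = 4096
  Digit 'c' (value 12) x 16^2 = 3072
  Digit '8' (value 8) x 16^1 = 128
  Digit 'e' (value 14) x 16^0 = 14
Sum = 7310

7310


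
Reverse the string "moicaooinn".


Input: moicaooinn
Reading characters right to left:
  Position 9: 'n'
  Position 8: 'n'
  Position 7: 'i'
  Position 6: 'o'
  Position 5: 'o'
  Position 4: 'a'
  Position 3: 'c'
  Position 2: 'i'
  Position 1: 'o'
  Position 0: 'm'
Reversed: nniooaciom

nniooaciom


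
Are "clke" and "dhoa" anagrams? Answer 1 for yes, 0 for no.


Strings: "clke", "dhoa"
Sorted first:  cekl
Sorted second: adho
Differ at position 0: 'c' vs 'a' => not anagrams

0


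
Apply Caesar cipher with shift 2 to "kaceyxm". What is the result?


Caesar cipher: shift "kaceyxm" by 2
  'k' (pos 10) + 2 = pos 12 = 'm'
  'a' (pos 0) + 2 = pos 2 = 'c'
  'c' (pos 2) + 2 = pos 4 = 'e'
  'e' (pos 4) + 2 = pos 6 = 'g'
  'y' (pos 24) + 2 = pos 0 = 'a'
  'x' (pos 23) + 2 = pos 25 = 'z'
  'm' (pos 12) + 2 = pos 14 = 'o'
Result: mcegazo

mcegazo


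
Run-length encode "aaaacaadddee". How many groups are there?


Input: aaaacaadddee
Scanning for consecutive runs:
  Group 1: 'a' x 4 (positions 0-3)
  Group 2: 'c' x 1 (positions 4-4)
  Group 3: 'a' x 2 (positions 5-6)
  Group 4: 'd' x 3 (positions 7-9)
  Group 5: 'e' x 2 (positions 10-11)
Total groups: 5

5


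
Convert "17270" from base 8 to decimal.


Input: "17270" in base 8
Positional expansion:
  Digit '1' (value 1) x 8^4 = 4096
  Digit '7' (value 7) x 8^3 = 3584
  Digit '2' (value 2) x 8^2 = 128
  Digit '7' (value 7) x 8^1 = 56
  Digit '0' (value 0) x 8^0 = 0
Sum = 7864

7864


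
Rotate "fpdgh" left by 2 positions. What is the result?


Input: "fpdgh", rotate left by 2
First 2 characters: "fp"
Remaining characters: "dgh"
Concatenate remaining + first: "dgh" + "fp" = "dghfp"

dghfp


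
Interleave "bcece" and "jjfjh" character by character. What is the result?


Interleaving "bcece" and "jjfjh":
  Position 0: 'b' from first, 'j' from second => "bj"
  Position 1: 'c' from first, 'j' from second => "cj"
  Position 2: 'e' from first, 'f' from second => "ef"
  Position 3: 'c' from first, 'j' from second => "cj"
  Position 4: 'e' from first, 'h' from second => "eh"
Result: bjcjefcjeh

bjcjefcjeh


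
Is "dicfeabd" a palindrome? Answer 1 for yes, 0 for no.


Input: dicfeabd
Reversed: dbaefcid
  Compare pos 0 ('d') with pos 7 ('d'): match
  Compare pos 1 ('i') with pos 6 ('b'): MISMATCH
  Compare pos 2 ('c') with pos 5 ('a'): MISMATCH
  Compare pos 3 ('f') with pos 4 ('e'): MISMATCH
Result: not a palindrome

0


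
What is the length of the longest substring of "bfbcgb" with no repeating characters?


Input: "bfbcgb"
Sliding window (track last position of each char):
  Position 0 ('b'): window [0,0] length 1 -- new best
  Position 1 ('f'): window [0,1] length 2 -- new best
  Position 2 ('b'): repeat (last at 0), move window start to 1
  Position 2 ('b'): window [1,2] length 2
  Position 3 ('c'): window [1,3] length 3 -- new best
  Position 4 ('g'): window [1,4] length 4 -- new best
  Position 5 ('b'): repeat (last at 2), move window start to 3
  Position 5 ('b'): window [3,5] length 3
Longest substring with no repeats: "fbcg" with length 4

4


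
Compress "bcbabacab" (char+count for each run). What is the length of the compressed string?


Input: bcbabacab
Runs:
  'b' x 1 => "b1"
  'c' x 1 => "c1"
  'b' x 1 => "b1"
  'a' x 1 => "a1"
  'b' x 1 => "b1"
  'a' x 1 => "a1"
  'c' x 1 => "c1"
  'a' x 1 => "a1"
  'b' x 1 => "b1"
Compressed: "b1c1b1a1b1a1c1a1b1"
Compressed length: 18

18


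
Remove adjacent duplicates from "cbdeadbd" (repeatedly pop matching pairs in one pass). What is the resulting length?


Input: cbdeadbd
Stack-based adjacent duplicate removal:
  Read 'c': push. Stack: c
  Read 'b': push. Stack: cb
  Read 'd': push. Stack: cbd
  Read 'e': push. Stack: cbde
  Read 'a': push. Stack: cbdea
  Read 'd': push. Stack: cbdead
  Read 'b': push. Stack: cbdeadb
  Read 'd': push. Stack: cbdeadbd
Final stack: "cbdeadbd" (length 8)

8


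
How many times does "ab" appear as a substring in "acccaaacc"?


Searching for "ab" in "acccaaacc"
Scanning each position:
  Position 0: "ac" => no
  Position 1: "cc" => no
  Position 2: "cc" => no
  Position 3: "ca" => no
  Position 4: "aa" => no
  Position 5: "aa" => no
  Position 6: "ac" => no
  Position 7: "cc" => no
Total occurrences: 0

0


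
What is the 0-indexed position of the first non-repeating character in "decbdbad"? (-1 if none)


Input: decbdbad
Character frequencies:
  'a': 1
  'b': 2
  'c': 1
  'd': 3
  'e': 1
Scanning left to right for freq == 1:
  Position 0 ('d'): freq=3, skip
  Position 1 ('e'): unique! => answer = 1

1


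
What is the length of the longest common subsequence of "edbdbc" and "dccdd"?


LCS of "edbdbc" and "dccdd"
DP table:
           d    c    c    d    d
      0    0    0    0    0    0
  e   0    0    0    0    0    0
  d   0    1    1    1    1    1
  b   0    1    1    1    1    1
  d   0    1    1    1    2    2
  b   0    1    1    1    2    2
  c   0    1    2    2    2    2
LCS length = dp[6][5] = 2

2


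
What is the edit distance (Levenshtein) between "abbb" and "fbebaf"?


Computing edit distance: "abbb" -> "fbebaf"
DP table:
           f    b    e    b    a    f
      0    1    2    3    4    5    6
  a   1    1    2    3    4    4    5
  b   2    2    1    2    3    4    5
  b   3    3    2    2    2    3    4
  b   4    4    3    3    2    3    4
Edit distance = dp[4][6] = 4

4


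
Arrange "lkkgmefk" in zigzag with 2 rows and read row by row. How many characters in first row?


Zigzag "lkkgmefk" into 2 rows:
Placing characters:
  'l' => row 0
  'k' => row 1
  'k' => row 0
  'g' => row 1
  'm' => row 0
  'e' => row 1
  'f' => row 0
  'k' => row 1
Rows:
  Row 0: "lkmf"
  Row 1: "kgek"
First row length: 4

4


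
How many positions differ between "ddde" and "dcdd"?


Comparing "ddde" and "dcdd" position by position:
  Position 0: 'd' vs 'd' => same
  Position 1: 'd' vs 'c' => DIFFER
  Position 2: 'd' vs 'd' => same
  Position 3: 'e' vs 'd' => DIFFER
Positions that differ: 2

2


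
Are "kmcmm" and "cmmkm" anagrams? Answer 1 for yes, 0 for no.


Strings: "kmcmm", "cmmkm"
Sorted first:  ckmmm
Sorted second: ckmmm
Sorted forms match => anagrams

1


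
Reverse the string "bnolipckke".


Input: bnolipckke
Reading characters right to left:
  Position 9: 'e'
  Position 8: 'k'
  Position 7: 'k'
  Position 6: 'c'
  Position 5: 'p'
  Position 4: 'i'
  Position 3: 'l'
  Position 2: 'o'
  Position 1: 'n'
  Position 0: 'b'
Reversed: ekkcpilonb

ekkcpilonb


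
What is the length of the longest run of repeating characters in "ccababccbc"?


Input: "ccababccbc"
Scanning for longest run:
  Position 1 ('c'): continues run of 'c', length=2
  Position 2 ('a'): new char, reset run to 1
  Position 3 ('b'): new char, reset run to 1
  Position 4 ('a'): new char, reset run to 1
  Position 5 ('b'): new char, reset run to 1
  Position 6 ('c'): new char, reset run to 1
  Position 7 ('c'): continues run of 'c', length=2
  Position 8 ('b'): new char, reset run to 1
  Position 9 ('c'): new char, reset run to 1
Longest run: 'c' with length 2

2


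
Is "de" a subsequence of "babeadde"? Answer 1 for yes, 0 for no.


Check if "de" is a subsequence of "babeadde"
Greedy scan:
  Position 0 ('b'): no match needed
  Position 1 ('a'): no match needed
  Position 2 ('b'): no match needed
  Position 3 ('e'): no match needed
  Position 4 ('a'): no match needed
  Position 5 ('d'): matches sub[0] = 'd'
  Position 6 ('d'): no match needed
  Position 7 ('e'): matches sub[1] = 'e'
All 2 characters matched => is a subsequence

1


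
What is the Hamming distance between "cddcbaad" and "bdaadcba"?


Comparing "cddcbaad" and "bdaadcba" position by position:
  Position 0: 'c' vs 'b' => differ
  Position 1: 'd' vs 'd' => same
  Position 2: 'd' vs 'a' => differ
  Position 3: 'c' vs 'a' => differ
  Position 4: 'b' vs 'd' => differ
  Position 5: 'a' vs 'c' => differ
  Position 6: 'a' vs 'b' => differ
  Position 7: 'd' vs 'a' => differ
Total differences (Hamming distance): 7

7


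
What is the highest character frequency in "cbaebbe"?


Input: cbaebbe
Character counts:
  'a': 1
  'b': 3
  'c': 1
  'e': 2
Maximum frequency: 3

3


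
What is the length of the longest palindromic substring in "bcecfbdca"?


Input: "bcecfbdca"
Checking substrings for palindromes:
  [1:4] "cec" (len 3) => palindrome
Longest palindromic substring: "cec" with length 3

3


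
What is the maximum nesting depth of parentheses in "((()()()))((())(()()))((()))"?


Input: "((()()()))((())(()()))((()))"
Tracking depth:
  Position 0 '(': depth becomes 1
  Position 1 '(': depth becomes 2
  Position 2 '(': depth becomes 3
  Position 3 ')': depth becomes 2
  Position 4 '(': depth becomes 3
  Position 5 ')': depth becomes 2
  Position 6 '(': depth becomes 3
  Position 7 ')': depth becomes 2
  Position 8 ')': depth becomes 1
  Position 9 ')': depth becomes 0
  Position 10 '(': depth becomes 1
  Position 11 '(': depth becomes 2
  Position 12 '(': depth becomes 3
  Position 13 ')': depth becomes 2
  Position 14 ')': depth becomes 1
  Position 15 '(': depth becomes 2
  Position 16 '(': depth becomes 3
  Position 17 ')': depth becomes 2
  Position 18 '(': depth becomes 3
  Position 19 ')': depth becomes 2
  Position 20 ')': depth becomes 1
  Position 21 ')': depth becomes 0
  Position 22 '(': depth becomes 1
  Position 23 '(': depth becomes 2
  Position 24 '(': depth becomes 3
  Position 25 ')': depth becomes 2
  Position 26 ')': depth becomes 1
  Position 27 ')': depth becomes 0
Maximum depth reached: 3

3


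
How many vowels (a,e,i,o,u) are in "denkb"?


Input: denkb
Checking each character:
  'd' at position 0: consonant
  'e' at position 1: vowel (running total: 1)
  'n' at position 2: consonant
  'k' at position 3: consonant
  'b' at position 4: consonant
Total vowels: 1

1


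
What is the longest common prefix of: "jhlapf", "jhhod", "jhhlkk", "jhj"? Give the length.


Words: jhlapf, jhhod, jhhlkk, jhj
  Position 0: all 'j' => match
  Position 1: all 'h' => match
  Position 2: ('l', 'h', 'h', 'j') => mismatch, stop
LCP = "jh" (length 2)

2


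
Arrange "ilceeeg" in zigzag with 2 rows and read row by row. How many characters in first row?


Zigzag "ilceeeg" into 2 rows:
Placing characters:
  'i' => row 0
  'l' => row 1
  'c' => row 0
  'e' => row 1
  'e' => row 0
  'e' => row 1
  'g' => row 0
Rows:
  Row 0: "iceg"
  Row 1: "lee"
First row length: 4

4


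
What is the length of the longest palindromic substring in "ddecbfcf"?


Input: "ddecbfcf"
Checking substrings for palindromes:
  [5:8] "fcf" (len 3) => palindrome
  [0:2] "dd" (len 2) => palindrome
Longest palindromic substring: "fcf" with length 3

3


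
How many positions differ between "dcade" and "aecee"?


Comparing "dcade" and "aecee" position by position:
  Position 0: 'd' vs 'a' => DIFFER
  Position 1: 'c' vs 'e' => DIFFER
  Position 2: 'a' vs 'c' => DIFFER
  Position 3: 'd' vs 'e' => DIFFER
  Position 4: 'e' vs 'e' => same
Positions that differ: 4

4


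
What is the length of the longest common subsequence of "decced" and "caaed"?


LCS of "decced" and "caaed"
DP table:
           c    a    a    e    d
      0    0    0    0    0    0
  d   0    0    0    0    0    1
  e   0    0    0    0    1    1
  c   0    1    1    1    1    1
  c   0    1    1    1    1    1
  e   0    1    1    1    2    2
  d   0    1    1    1    2    3
LCS length = dp[6][5] = 3

3


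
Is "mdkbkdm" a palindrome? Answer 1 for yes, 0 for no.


Input: mdkbkdm
Reversed: mdkbkdm
  Compare pos 0 ('m') with pos 6 ('m'): match
  Compare pos 1 ('d') with pos 5 ('d'): match
  Compare pos 2 ('k') with pos 4 ('k'): match
Result: palindrome

1


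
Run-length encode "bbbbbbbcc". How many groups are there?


Input: bbbbbbbcc
Scanning for consecutive runs:
  Group 1: 'b' x 7 (positions 0-6)
  Group 2: 'c' x 2 (positions 7-8)
Total groups: 2

2


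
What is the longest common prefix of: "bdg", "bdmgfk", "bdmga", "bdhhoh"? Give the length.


Words: bdg, bdmgfk, bdmga, bdhhoh
  Position 0: all 'b' => match
  Position 1: all 'd' => match
  Position 2: ('g', 'm', 'm', 'h') => mismatch, stop
LCP = "bd" (length 2)

2


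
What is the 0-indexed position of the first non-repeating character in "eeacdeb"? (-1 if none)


Input: eeacdeb
Character frequencies:
  'a': 1
  'b': 1
  'c': 1
  'd': 1
  'e': 3
Scanning left to right for freq == 1:
  Position 0 ('e'): freq=3, skip
  Position 1 ('e'): freq=3, skip
  Position 2 ('a'): unique! => answer = 2

2


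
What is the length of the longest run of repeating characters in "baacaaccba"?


Input: "baacaaccba"
Scanning for longest run:
  Position 1 ('a'): new char, reset run to 1
  Position 2 ('a'): continues run of 'a', length=2
  Position 3 ('c'): new char, reset run to 1
  Position 4 ('a'): new char, reset run to 1
  Position 5 ('a'): continues run of 'a', length=2
  Position 6 ('c'): new char, reset run to 1
  Position 7 ('c'): continues run of 'c', length=2
  Position 8 ('b'): new char, reset run to 1
  Position 9 ('a'): new char, reset run to 1
Longest run: 'a' with length 2

2


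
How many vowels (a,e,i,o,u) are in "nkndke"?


Input: nkndke
Checking each character:
  'n' at position 0: consonant
  'k' at position 1: consonant
  'n' at position 2: consonant
  'd' at position 3: consonant
  'k' at position 4: consonant
  'e' at position 5: vowel (running total: 1)
Total vowels: 1

1


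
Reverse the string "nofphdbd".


Input: nofphdbd
Reading characters right to left:
  Position 7: 'd'
  Position 6: 'b'
  Position 5: 'd'
  Position 4: 'h'
  Position 3: 'p'
  Position 2: 'f'
  Position 1: 'o'
  Position 0: 'n'
Reversed: dbdhpfon

dbdhpfon


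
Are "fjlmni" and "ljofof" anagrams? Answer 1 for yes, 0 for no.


Strings: "fjlmni", "ljofof"
Sorted first:  fijlmn
Sorted second: ffjloo
Differ at position 1: 'i' vs 'f' => not anagrams

0


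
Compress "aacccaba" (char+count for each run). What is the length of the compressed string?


Input: aacccaba
Runs:
  'a' x 2 => "a2"
  'c' x 3 => "c3"
  'a' x 1 => "a1"
  'b' x 1 => "b1"
  'a' x 1 => "a1"
Compressed: "a2c3a1b1a1"
Compressed length: 10

10


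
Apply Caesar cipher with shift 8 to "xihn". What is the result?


Caesar cipher: shift "xihn" by 8
  'x' (pos 23) + 8 = pos 5 = 'f'
  'i' (pos 8) + 8 = pos 16 = 'q'
  'h' (pos 7) + 8 = pos 15 = 'p'
  'n' (pos 13) + 8 = pos 21 = 'v'
Result: fqpv

fqpv


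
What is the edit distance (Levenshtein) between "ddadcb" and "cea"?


Computing edit distance: "ddadcb" -> "cea"
DP table:
           c    e    a
      0    1    2    3
  d   1    1    2    3
  d   2    2    2    3
  a   3    3    3    2
  d   4    4    4    3
  c   5    4    5    4
  b   6    5    5    5
Edit distance = dp[6][3] = 5

5


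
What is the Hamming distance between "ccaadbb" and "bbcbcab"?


Comparing "ccaadbb" and "bbcbcab" position by position:
  Position 0: 'c' vs 'b' => differ
  Position 1: 'c' vs 'b' => differ
  Position 2: 'a' vs 'c' => differ
  Position 3: 'a' vs 'b' => differ
  Position 4: 'd' vs 'c' => differ
  Position 5: 'b' vs 'a' => differ
  Position 6: 'b' vs 'b' => same
Total differences (Hamming distance): 6

6


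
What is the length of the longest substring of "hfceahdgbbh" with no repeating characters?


Input: "hfceahdgbbh"
Sliding window (track last position of each char):
  Position 0 ('h'): window [0,0] length 1 -- new best
  Position 1 ('f'): window [0,1] length 2 -- new best
  Position 2 ('c'): window [0,2] length 3 -- new best
  Position 3 ('e'): window [0,3] length 4 -- new best
  Position 4 ('a'): window [0,4] length 5 -- new best
  Position 5 ('h'): repeat (last at 0), move window start to 1
  Position 5 ('h'): window [1,5] length 5
  Position 6 ('d'): window [1,6] length 6 -- new best
  Position 7 ('g'): window [1,7] length 7 -- new best
  Position 8 ('b'): window [1,8] length 8 -- new best
  Position 9 ('b'): repeat (last at 8), move window start to 9
  Position 9 ('b'): window [9,9] length 1
  Position 10 ('h'): window [9,10] length 2
Longest substring with no repeats: "fceahdgb" with length 8

8


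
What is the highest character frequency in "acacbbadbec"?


Input: acacbbadbec
Character counts:
  'a': 3
  'b': 3
  'c': 3
  'd': 1
  'e': 1
Maximum frequency: 3

3


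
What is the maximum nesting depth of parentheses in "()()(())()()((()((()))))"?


Input: "()()(())()()((()((()))))"
Tracking depth:
  Position 0 '(': depth becomes 1
  Position 1 ')': depth becomes 0
  Position 2 '(': depth becomes 1
  Position 3 ')': depth becomes 0
  Position 4 '(': depth becomes 1
  Position 5 '(': depth becomes 2
  Position 6 ')': depth becomes 1
  Position 7 ')': depth becomes 0
  Position 8 '(': depth becomes 1
  Position 9 ')': depth becomes 0
  Position 10 '(': depth becomes 1
  Position 11 ')': depth becomes 0
  Position 12 '(': depth becomes 1
  Position 13 '(': depth becomes 2
  Position 14 '(': depth becomes 3
  Position 15 ')': depth becomes 2
  Position 16 '(': depth becomes 3
  Position 17 '(': depth becomes 4
  Position 18 '(': depth becomes 5
  Position 19 ')': depth becomes 4
  Position 20 ')': depth becomes 3
  Position 21 ')': depth becomes 2
  Position 22 ')': depth becomes 1
  Position 23 ')': depth becomes 0
Maximum depth reached: 5

5


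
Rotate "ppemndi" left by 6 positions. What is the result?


Input: "ppemndi", rotate left by 6
First 6 characters: "ppemnd"
Remaining characters: "i"
Concatenate remaining + first: "i" + "ppemnd" = "ippemnd"

ippemnd


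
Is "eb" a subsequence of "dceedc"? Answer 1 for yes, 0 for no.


Check if "eb" is a subsequence of "dceedc"
Greedy scan:
  Position 0 ('d'): no match needed
  Position 1 ('c'): no match needed
  Position 2 ('e'): matches sub[0] = 'e'
  Position 3 ('e'): no match needed
  Position 4 ('d'): no match needed
  Position 5 ('c'): no match needed
Only matched 1/2 characters => not a subsequence

0


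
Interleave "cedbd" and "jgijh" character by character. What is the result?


Interleaving "cedbd" and "jgijh":
  Position 0: 'c' from first, 'j' from second => "cj"
  Position 1: 'e' from first, 'g' from second => "eg"
  Position 2: 'd' from first, 'i' from second => "di"
  Position 3: 'b' from first, 'j' from second => "bj"
  Position 4: 'd' from first, 'h' from second => "dh"
Result: cjegdibjdh

cjegdibjdh


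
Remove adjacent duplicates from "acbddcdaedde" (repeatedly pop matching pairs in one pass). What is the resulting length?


Input: acbddcdaedde
Stack-based adjacent duplicate removal:
  Read 'a': push. Stack: a
  Read 'c': push. Stack: ac
  Read 'b': push. Stack: acb
  Read 'd': push. Stack: acbd
  Read 'd': matches stack top 'd' => pop. Stack: acb
  Read 'c': push. Stack: acbc
  Read 'd': push. Stack: acbcd
  Read 'a': push. Stack: acbcda
  Read 'e': push. Stack: acbcdae
  Read 'd': push. Stack: acbcdaed
  Read 'd': matches stack top 'd' => pop. Stack: acbcdae
  Read 'e': matches stack top 'e' => pop. Stack: acbcda
Final stack: "acbcda" (length 6)

6


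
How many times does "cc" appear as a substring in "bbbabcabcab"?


Searching for "cc" in "bbbabcabcab"
Scanning each position:
  Position 0: "bb" => no
  Position 1: "bb" => no
  Position 2: "ba" => no
  Position 3: "ab" => no
  Position 4: "bc" => no
  Position 5: "ca" => no
  Position 6: "ab" => no
  Position 7: "bc" => no
  Position 8: "ca" => no
  Position 9: "ab" => no
Total occurrences: 0

0


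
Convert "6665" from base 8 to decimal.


Input: "6665" in base 8
Positional expansion:
  Digit '6' (value 6) x 8^3 = 3072
  Digit '6' (value 6) x 8^2 = 384
  Digit '6' (value 6) x 8^1 = 48
  Digit '5' (value 5) x 8^0 = 5
Sum = 3509

3509


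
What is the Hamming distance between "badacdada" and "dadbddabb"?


Comparing "badacdada" and "dadbddabb" position by position:
  Position 0: 'b' vs 'd' => differ
  Position 1: 'a' vs 'a' => same
  Position 2: 'd' vs 'd' => same
  Position 3: 'a' vs 'b' => differ
  Position 4: 'c' vs 'd' => differ
  Position 5: 'd' vs 'd' => same
  Position 6: 'a' vs 'a' => same
  Position 7: 'd' vs 'b' => differ
  Position 8: 'a' vs 'b' => differ
Total differences (Hamming distance): 5

5


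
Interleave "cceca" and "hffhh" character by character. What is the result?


Interleaving "cceca" and "hffhh":
  Position 0: 'c' from first, 'h' from second => "ch"
  Position 1: 'c' from first, 'f' from second => "cf"
  Position 2: 'e' from first, 'f' from second => "ef"
  Position 3: 'c' from first, 'h' from second => "ch"
  Position 4: 'a' from first, 'h' from second => "ah"
Result: chcfefchah

chcfefchah


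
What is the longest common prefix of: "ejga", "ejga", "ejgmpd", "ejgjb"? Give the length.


Words: ejga, ejga, ejgmpd, ejgjb
  Position 0: all 'e' => match
  Position 1: all 'j' => match
  Position 2: all 'g' => match
  Position 3: ('a', 'a', 'm', 'j') => mismatch, stop
LCP = "ejg" (length 3)

3


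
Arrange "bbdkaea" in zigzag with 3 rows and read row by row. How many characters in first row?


Zigzag "bbdkaea" into 3 rows:
Placing characters:
  'b' => row 0
  'b' => row 1
  'd' => row 2
  'k' => row 1
  'a' => row 0
  'e' => row 1
  'a' => row 2
Rows:
  Row 0: "ba"
  Row 1: "bke"
  Row 2: "da"
First row length: 2

2


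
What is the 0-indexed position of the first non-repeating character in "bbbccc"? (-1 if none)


Input: bbbccc
Character frequencies:
  'b': 3
  'c': 3
Scanning left to right for freq == 1:
  Position 0 ('b'): freq=3, skip
  Position 1 ('b'): freq=3, skip
  Position 2 ('b'): freq=3, skip
  Position 3 ('c'): freq=3, skip
  Position 4 ('c'): freq=3, skip
  Position 5 ('c'): freq=3, skip
  No unique character found => answer = -1

-1


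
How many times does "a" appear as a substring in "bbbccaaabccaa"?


Searching for "a" in "bbbccaaabccaa"
Scanning each position:
  Position 0: "b" => no
  Position 1: "b" => no
  Position 2: "b" => no
  Position 3: "c" => no
  Position 4: "c" => no
  Position 5: "a" => MATCH
  Position 6: "a" => MATCH
  Position 7: "a" => MATCH
  Position 8: "b" => no
  Position 9: "c" => no
  Position 10: "c" => no
  Position 11: "a" => MATCH
  Position 12: "a" => MATCH
Total occurrences: 5

5


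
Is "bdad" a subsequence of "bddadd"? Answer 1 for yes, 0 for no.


Check if "bdad" is a subsequence of "bddadd"
Greedy scan:
  Position 0 ('b'): matches sub[0] = 'b'
  Position 1 ('d'): matches sub[1] = 'd'
  Position 2 ('d'): no match needed
  Position 3 ('a'): matches sub[2] = 'a'
  Position 4 ('d'): matches sub[3] = 'd'
  Position 5 ('d'): no match needed
All 4 characters matched => is a subsequence

1


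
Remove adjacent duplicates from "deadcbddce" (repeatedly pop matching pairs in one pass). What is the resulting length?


Input: deadcbddce
Stack-based adjacent duplicate removal:
  Read 'd': push. Stack: d
  Read 'e': push. Stack: de
  Read 'a': push. Stack: dea
  Read 'd': push. Stack: dead
  Read 'c': push. Stack: deadc
  Read 'b': push. Stack: deadcb
  Read 'd': push. Stack: deadcbd
  Read 'd': matches stack top 'd' => pop. Stack: deadcb
  Read 'c': push. Stack: deadcbc
  Read 'e': push. Stack: deadcbce
Final stack: "deadcbce" (length 8)

8


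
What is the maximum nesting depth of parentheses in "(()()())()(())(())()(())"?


Input: "(()()())()(())(())()(())"
Tracking depth:
  Position 0 '(': depth becomes 1
  Position 1 '(': depth becomes 2
  Position 2 ')': depth becomes 1
  Position 3 '(': depth becomes 2
  Position 4 ')': depth becomes 1
  Position 5 '(': depth becomes 2
  Position 6 ')': depth becomes 1
  Position 7 ')': depth becomes 0
  Position 8 '(': depth becomes 1
  Position 9 ')': depth becomes 0
  Position 10 '(': depth becomes 1
  Position 11 '(': depth becomes 2
  Position 12 ')': depth becomes 1
  Position 13 ')': depth becomes 0
  Position 14 '(': depth becomes 1
  Position 15 '(': depth becomes 2
  Position 16 ')': depth becomes 1
  Position 17 ')': depth becomes 0
  Position 18 '(': depth becomes 1
  Position 19 ')': depth becomes 0
  Position 20 '(': depth becomes 1
  Position 21 '(': depth becomes 2
  Position 22 ')': depth becomes 1
  Position 23 ')': depth becomes 0
Maximum depth reached: 2

2


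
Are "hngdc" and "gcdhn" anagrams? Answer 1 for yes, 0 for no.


Strings: "hngdc", "gcdhn"
Sorted first:  cdghn
Sorted second: cdghn
Sorted forms match => anagrams

1


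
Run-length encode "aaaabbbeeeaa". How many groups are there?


Input: aaaabbbeeeaa
Scanning for consecutive runs:
  Group 1: 'a' x 4 (positions 0-3)
  Group 2: 'b' x 3 (positions 4-6)
  Group 3: 'e' x 3 (positions 7-9)
  Group 4: 'a' x 2 (positions 10-11)
Total groups: 4

4


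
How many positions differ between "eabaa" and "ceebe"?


Comparing "eabaa" and "ceebe" position by position:
  Position 0: 'e' vs 'c' => DIFFER
  Position 1: 'a' vs 'e' => DIFFER
  Position 2: 'b' vs 'e' => DIFFER
  Position 3: 'a' vs 'b' => DIFFER
  Position 4: 'a' vs 'e' => DIFFER
Positions that differ: 5

5


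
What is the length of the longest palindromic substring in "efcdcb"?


Input: "efcdcb"
Checking substrings for palindromes:
  [2:5] "cdc" (len 3) => palindrome
Longest palindromic substring: "cdc" with length 3

3


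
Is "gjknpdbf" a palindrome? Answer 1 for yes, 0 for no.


Input: gjknpdbf
Reversed: fbdpnkjg
  Compare pos 0 ('g') with pos 7 ('f'): MISMATCH
  Compare pos 1 ('j') with pos 6 ('b'): MISMATCH
  Compare pos 2 ('k') with pos 5 ('d'): MISMATCH
  Compare pos 3 ('n') with pos 4 ('p'): MISMATCH
Result: not a palindrome

0


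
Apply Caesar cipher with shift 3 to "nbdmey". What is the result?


Caesar cipher: shift "nbdmey" by 3
  'n' (pos 13) + 3 = pos 16 = 'q'
  'b' (pos 1) + 3 = pos 4 = 'e'
  'd' (pos 3) + 3 = pos 6 = 'g'
  'm' (pos 12) + 3 = pos 15 = 'p'
  'e' (pos 4) + 3 = pos 7 = 'h'
  'y' (pos 24) + 3 = pos 1 = 'b'
Result: qegphb

qegphb


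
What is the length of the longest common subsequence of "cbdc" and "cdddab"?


LCS of "cbdc" and "cdddab"
DP table:
           c    d    d    d    a    b
      0    0    0    0    0    0    0
  c   0    1    1    1    1    1    1
  b   0    1    1    1    1    1    2
  d   0    1    2    2    2    2    2
  c   0    1    2    2    2    2    2
LCS length = dp[4][6] = 2

2


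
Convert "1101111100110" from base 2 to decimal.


Input: "1101111100110" in base 2
Positional expansion:
  Digit '1' (value 1) x 2^12 = 4096
  Digit '1' (value 1) x 2^11 = 2048
  Digit '0' (value 0) x 2^10 = 0
  Digit '1' (value 1) x 2^9 = 512
  Digit '1' (value 1) x 2^8 = 256
  Digit '1' (value 1) x 2^7 = 128
  Digit '1' (value 1) x 2^6 = 64
  Digit '1' (value 1) x 2^5 = 32
  Digit '0' (value 0) x 2^4 = 0
  Digit '0' (value 0) x 2^3 = 0
  Digit '1' (value 1) x 2^2 = 4
  Digit '1' (value 1) x 2^1 = 2
  Digit '0' (value 0) x 2^0 = 0
Sum = 7142

7142
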